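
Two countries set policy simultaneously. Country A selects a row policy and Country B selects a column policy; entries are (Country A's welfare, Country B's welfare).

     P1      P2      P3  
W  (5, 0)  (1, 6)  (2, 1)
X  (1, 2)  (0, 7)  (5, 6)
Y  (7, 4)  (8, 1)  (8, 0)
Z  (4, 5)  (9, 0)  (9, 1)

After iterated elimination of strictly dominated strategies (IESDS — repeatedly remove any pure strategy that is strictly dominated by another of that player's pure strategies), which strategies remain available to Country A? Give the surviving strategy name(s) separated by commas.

For Country A, Y strictly dominates W on the remaining columns (P1: 7>5, P2: 8>1, P3: 8>2); eliminate W.
Row X is eliminated: Y beats it against every remaining column (P1: 7>1, P2: 8>0, P3: 8>5).
Country B's strategy P2 is strictly dominated by P1 (Y: 4>1, Z: 5>0) and is removed.
Column P3 is eliminated: P1 beats it against every remaining row (Y: 4>0, Z: 5>1).
Country A's strategy Z is strictly dominated by Y (P1: 7>4) and is removed.
Among the remaining strategies, none is strictly dominated by another pure strategy of the same player, so the elimination stops.
Surviving strategies — Country A: {Y}; Country B: {P1}.

Y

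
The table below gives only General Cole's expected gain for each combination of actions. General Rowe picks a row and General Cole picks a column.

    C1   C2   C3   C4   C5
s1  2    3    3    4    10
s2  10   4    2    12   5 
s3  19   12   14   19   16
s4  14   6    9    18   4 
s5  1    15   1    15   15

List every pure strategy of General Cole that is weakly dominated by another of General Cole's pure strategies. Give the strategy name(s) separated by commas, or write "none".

C1: dominated, since C4 does at least as well everywhere (s1: 4>2, s2: 12>10, s3: 19=19, s4: 18>14, s5: 15>1).
C2 is weakly dominated by C4 (s1: 4>3, s2: 12>4, s3: 19>12, s4: 18>6, s5: 15=15).
C4 weakly dominates C3 — s1: 4>3, s2: 12>2, s3: 19>14, s4: 18>9, s5: 15>1.
Nothing dominates C4: C1 at s1 (4>2); C2 at s1 (4>3); C3 at s1 (4>3); C5 at s2 (12>5).
C5: no other strategy beats it everywhere (C1 at s1 (10>2); C2 at s1 (10>3); C3 at s1 (10>3); C4 at s1 (10>4)).

C1, C2, C3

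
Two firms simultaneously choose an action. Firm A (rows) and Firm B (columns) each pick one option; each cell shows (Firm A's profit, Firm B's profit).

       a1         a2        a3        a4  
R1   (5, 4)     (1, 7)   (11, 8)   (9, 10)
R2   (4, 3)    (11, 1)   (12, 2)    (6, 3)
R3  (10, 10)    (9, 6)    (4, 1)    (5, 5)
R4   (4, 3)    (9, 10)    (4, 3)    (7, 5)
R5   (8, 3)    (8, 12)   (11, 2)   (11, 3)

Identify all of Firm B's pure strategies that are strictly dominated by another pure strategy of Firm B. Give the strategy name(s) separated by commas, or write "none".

a3

Nothing dominates a1: a2 at R2 (3>1); a3 at R2 (3>2); a4 at R2 (3=3).
a2 is not dominated — it holds its own against a1 at R1 (7>4); a3 at R3 (6>1); a4 at R3 (6>5).
a3: dominated, since a4 does at least as well everywhere (R1: 10>8, R2: 3>2, R3: 5>1, R4: 5>3, R5: 3>2).
a4 is not dominated — it holds its own against a1 at R1 (10>4); a2 at R1 (10>7); a3 at R1 (10>8).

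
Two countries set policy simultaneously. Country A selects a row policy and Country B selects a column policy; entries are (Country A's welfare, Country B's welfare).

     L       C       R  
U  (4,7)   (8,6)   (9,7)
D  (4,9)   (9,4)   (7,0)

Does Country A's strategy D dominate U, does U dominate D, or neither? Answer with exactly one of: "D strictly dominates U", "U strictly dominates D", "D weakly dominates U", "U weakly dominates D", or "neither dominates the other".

neither dominates the other

D's payoffs vs U's, by Country B's action — L: 4=4, C: 9>8, R: 7<9.
D does better at C but worse at R; neither strategy dominates the other.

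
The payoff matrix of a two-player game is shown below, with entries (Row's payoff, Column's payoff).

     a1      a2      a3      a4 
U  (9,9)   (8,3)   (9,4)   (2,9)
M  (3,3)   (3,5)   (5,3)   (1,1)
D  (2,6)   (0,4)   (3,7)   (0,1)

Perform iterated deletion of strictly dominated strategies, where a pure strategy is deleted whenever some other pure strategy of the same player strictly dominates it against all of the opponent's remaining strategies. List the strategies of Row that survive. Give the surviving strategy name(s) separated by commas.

U

Row's strategy M is strictly dominated by U (a1: 9>3, a2: 8>3, a3: 9>5, a4: 2>1) and is removed.
Row's strategy D is strictly dominated by U (a1: 9>2, a2: 8>0, a3: 9>3, a4: 2>0) and is removed.
Column a2 is eliminated: a1 beats it against every remaining row (U: 9>3).
Column's strategy a3 is strictly dominated by a1 (U: 9>4) and is removed.
Among the remaining strategies, none is strictly dominated by another pure strategy of the same player, so the elimination stops.
Surviving strategies — Row: {U}; Column: {a1, a4}.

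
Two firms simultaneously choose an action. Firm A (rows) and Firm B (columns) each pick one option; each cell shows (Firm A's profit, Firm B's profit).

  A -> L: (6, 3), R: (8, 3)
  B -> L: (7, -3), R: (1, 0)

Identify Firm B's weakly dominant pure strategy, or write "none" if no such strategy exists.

R

R vs L: A: 3=3, B: 0>-3.
R is at least as good as every other strategy against every opponent action, so it is weakly dominant.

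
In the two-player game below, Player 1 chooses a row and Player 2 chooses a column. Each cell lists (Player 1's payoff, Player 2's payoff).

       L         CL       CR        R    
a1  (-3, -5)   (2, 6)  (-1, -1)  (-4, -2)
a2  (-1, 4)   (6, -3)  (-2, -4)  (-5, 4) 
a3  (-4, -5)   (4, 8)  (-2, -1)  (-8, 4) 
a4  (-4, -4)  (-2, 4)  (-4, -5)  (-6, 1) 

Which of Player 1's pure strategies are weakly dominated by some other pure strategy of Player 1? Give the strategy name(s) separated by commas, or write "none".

a3, a4

a1 is not dominated — it holds its own against a2 at CR (-1>-2); a3 at L (-3>-4); a4 at L (-3>-4).
Nothing dominates a2: a1 at L (-1>-3); a3 at L (-1>-4); a4 at L (-1>-4).
a3 is weakly dominated by a2 (L: -1>-4, CL: 6>4, CR: -2=-2, R: -5>-8).
a4: dominated, since a1 does at least as well everywhere (L: -3>-4, CL: 2>-2, CR: -1>-4, R: -4>-6).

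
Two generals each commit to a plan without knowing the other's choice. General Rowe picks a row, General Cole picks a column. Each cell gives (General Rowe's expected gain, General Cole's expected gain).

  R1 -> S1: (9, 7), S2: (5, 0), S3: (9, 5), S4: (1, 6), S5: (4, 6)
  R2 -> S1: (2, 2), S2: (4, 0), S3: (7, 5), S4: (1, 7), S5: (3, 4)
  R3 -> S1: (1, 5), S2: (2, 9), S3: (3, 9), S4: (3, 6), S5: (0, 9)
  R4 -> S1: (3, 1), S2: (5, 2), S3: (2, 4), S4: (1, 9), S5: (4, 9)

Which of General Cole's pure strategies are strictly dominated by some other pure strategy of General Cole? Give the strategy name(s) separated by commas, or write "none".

Nothing dominates S1: S2 at R1 (7>0); S3 at R1 (7>5); S4 at R1 (7>6); S5 at R1 (7>6).
Nothing dominates S2: S1 at R3 (9>5); S3 at R3 (9=9); S4 at R3 (9>6); S5 at R3 (9=9).
S3 is not dominated — it holds its own against S1 at R2 (5>2); S2 at R1 (5>0); S4 at R3 (9>6); S5 at R2 (5>4).
S4 is not dominated — it holds its own against S1 at R2 (7>2); S2 at R1 (6>0); S3 at R1 (6>5); S5 at R1 (6=6).
S5 is not dominated — it holds its own against S1 at R2 (4>2); S2 at R1 (6>0); S3 at R1 (6>5); S4 at R1 (6=6).

none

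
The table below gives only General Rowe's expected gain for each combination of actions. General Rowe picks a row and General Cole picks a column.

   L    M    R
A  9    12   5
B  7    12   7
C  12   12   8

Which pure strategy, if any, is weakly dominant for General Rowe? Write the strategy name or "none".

C

C vs A: L: 12>9, M: 12=12, R: 8>5.
C vs B: L: 12>7, M: 12=12, R: 8>7.
C is at least as good as every other strategy against every opponent action, so it is weakly dominant.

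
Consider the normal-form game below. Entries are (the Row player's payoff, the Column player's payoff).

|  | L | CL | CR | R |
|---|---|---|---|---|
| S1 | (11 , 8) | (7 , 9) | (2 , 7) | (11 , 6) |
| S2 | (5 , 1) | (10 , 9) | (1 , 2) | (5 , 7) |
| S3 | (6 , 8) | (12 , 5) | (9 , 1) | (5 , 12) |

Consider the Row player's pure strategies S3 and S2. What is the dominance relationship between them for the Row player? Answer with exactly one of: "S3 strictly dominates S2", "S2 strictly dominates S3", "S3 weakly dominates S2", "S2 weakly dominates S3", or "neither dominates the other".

S3's payoffs vs S2's, by the Column player's action — L: 6>5, CL: 12>10, CR: 9>1, R: 5=5.
S3 is at least as good everywhere and strictly better somewhere (tied only at R), so S3 weakly but not strictly dominates S2.

S3 weakly dominates S2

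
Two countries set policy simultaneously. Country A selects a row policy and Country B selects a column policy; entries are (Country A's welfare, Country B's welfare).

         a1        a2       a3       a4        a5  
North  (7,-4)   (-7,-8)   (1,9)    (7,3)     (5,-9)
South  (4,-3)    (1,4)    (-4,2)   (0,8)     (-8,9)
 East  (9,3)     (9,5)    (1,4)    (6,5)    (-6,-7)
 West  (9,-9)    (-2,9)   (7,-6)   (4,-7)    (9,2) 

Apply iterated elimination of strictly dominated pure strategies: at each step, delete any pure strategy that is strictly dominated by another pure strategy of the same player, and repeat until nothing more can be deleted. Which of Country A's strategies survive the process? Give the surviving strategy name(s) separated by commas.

North, East, West

Row South is eliminated: East beats it against every remaining column (a1: 9>4, a2: 9>1, a3: 1>-4, a4: 6>0, a5: -6>-8).
Column a1 is eliminated: a3 beats it against every remaining row (North: 9>-4, East: 4>3, West: -6>-9).
Country B's strategy a5 is strictly dominated by a2 (North: -8>-9, East: 5>-7, West: 9>2) and is removed.
Among the remaining strategies, none is strictly dominated by another pure strategy of the same player, so the elimination stops.
Surviving strategies — Country A: {North, East, West}; Country B: {a2, a3, a4}.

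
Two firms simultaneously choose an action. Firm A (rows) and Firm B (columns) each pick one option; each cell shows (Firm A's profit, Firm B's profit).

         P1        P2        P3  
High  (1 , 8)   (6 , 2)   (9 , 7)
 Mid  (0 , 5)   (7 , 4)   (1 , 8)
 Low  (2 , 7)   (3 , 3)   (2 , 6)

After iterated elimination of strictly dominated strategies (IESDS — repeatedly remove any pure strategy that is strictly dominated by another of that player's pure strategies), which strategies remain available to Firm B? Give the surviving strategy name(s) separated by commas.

P1

Column P2 is eliminated: P1 beats it against every remaining row (High: 8>2, Mid: 5>4, Low: 7>3).
Row Mid is eliminated: High beats it against every remaining column (P1: 1>0, P3: 9>1).
Column P3 is eliminated: P1 beats it against every remaining row (High: 8>7, Low: 7>6).
Firm A's strategy High is strictly dominated by Low (P1: 2>1) and is removed.
Among the remaining strategies, none is strictly dominated by another pure strategy of the same player, so the elimination stops.
Surviving strategies — Firm A: {Low}; Firm B: {P1}.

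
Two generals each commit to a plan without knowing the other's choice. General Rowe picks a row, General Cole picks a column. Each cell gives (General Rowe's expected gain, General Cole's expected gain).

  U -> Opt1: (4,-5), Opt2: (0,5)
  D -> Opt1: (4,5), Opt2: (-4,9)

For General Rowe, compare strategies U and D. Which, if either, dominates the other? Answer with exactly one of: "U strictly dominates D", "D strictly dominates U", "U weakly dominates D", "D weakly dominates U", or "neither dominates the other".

Compare U to D across each choice by General Cole: Opt1: 4=4, Opt2: 0>-4.
U is at least as good everywhere and strictly better somewhere (tied only at Opt1), so U weakly but not strictly dominates D.

U weakly dominates D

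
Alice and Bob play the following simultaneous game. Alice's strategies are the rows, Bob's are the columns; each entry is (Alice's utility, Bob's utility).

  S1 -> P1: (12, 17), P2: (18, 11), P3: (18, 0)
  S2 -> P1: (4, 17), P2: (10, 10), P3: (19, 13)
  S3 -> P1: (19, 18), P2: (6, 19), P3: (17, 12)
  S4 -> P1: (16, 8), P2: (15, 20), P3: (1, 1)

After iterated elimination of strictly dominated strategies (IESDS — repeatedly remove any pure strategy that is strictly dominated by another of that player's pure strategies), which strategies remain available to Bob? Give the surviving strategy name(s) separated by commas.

P1, P2

Column P3 is eliminated: P1 beats it against every remaining row (S1: 17>0, S2: 17>13, S3: 18>12, S4: 8>1).
For Alice, S1 strictly dominates S2 on the remaining columns (P1: 12>4, P2: 18>10); eliminate S2.
Among the remaining strategies, none is strictly dominated by another pure strategy of the same player, so the elimination stops.
Surviving strategies — Alice: {S1, S3, S4}; Bob: {P1, P2}.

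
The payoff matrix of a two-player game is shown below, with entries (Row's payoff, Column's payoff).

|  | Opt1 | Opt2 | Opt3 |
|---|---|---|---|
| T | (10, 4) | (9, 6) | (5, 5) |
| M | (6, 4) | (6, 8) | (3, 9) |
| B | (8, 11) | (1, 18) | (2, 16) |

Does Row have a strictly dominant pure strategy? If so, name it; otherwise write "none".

T vs M: Opt1: 10>6, Opt2: 9>6, Opt3: 5>3.
T vs B: Opt1: 10>8, Opt2: 9>1, Opt3: 5>2.
T strictly beats every other strategy against every opponent action, so it is strictly dominant.

T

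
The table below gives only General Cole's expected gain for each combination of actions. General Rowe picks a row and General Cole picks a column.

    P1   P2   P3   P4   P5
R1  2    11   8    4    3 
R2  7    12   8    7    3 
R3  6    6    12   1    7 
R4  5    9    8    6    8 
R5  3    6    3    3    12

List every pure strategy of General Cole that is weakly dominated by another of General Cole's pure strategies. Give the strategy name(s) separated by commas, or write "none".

P1: dominated, since P2 does at least as well everywhere (R1: 11>2, R2: 12>7, R3: 6=6, R4: 9>5, R5: 6>3).
P2: no other strategy beats it everywhere (P1 at R1 (11>2); P3 at R1 (11>8); P4 at R1 (11>4); P5 at R1 (11>3)).
P3 is not dominated — it holds its own against P1 at R1 (8>2); P2 at R3 (12>6); P4 at R1 (8>4); P5 at R1 (8>3).
P4: dominated, since P2 does at least as well everywhere (R1: 11>4, R2: 12>7, R3: 6>1, R4: 9>6, R5: 6>3).
Nothing dominates P5: P1 at R1 (3>2); P2 at R3 (7>6); P3 at R5 (12>3); P4 at R3 (7>1).

P1, P4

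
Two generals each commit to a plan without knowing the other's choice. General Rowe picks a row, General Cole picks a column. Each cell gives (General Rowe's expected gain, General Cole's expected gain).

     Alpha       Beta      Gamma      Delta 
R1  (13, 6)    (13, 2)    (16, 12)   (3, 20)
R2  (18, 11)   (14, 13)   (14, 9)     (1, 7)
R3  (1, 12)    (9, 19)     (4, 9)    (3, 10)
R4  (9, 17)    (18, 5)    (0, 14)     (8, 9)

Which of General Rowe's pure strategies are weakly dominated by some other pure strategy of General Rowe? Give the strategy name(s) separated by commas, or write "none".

Nothing dominates R1: R2 at Gamma (16>14); R3 at Alpha (13>1); R4 at Alpha (13>9).
R2: no other strategy beats it everywhere (R1 at Alpha (18>13); R3 at Alpha (18>1); R4 at Alpha (18>9)).
R3 is weakly dominated by R1 (Alpha: 13>1, Beta: 13>9, Gamma: 16>4, Delta: 3=3).
Nothing dominates R4: R1 at Beta (18>13); R2 at Beta (18>14); R3 at Alpha (9>1).

R3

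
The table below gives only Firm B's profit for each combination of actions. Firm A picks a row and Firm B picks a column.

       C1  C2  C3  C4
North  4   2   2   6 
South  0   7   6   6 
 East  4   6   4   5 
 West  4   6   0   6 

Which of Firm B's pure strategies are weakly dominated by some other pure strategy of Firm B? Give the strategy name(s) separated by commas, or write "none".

C1, C3

C4 weakly dominates C1 — North: 6>4, South: 6>0, East: 5>4, West: 6>4.
Nothing dominates C2: C1 at South (7>0); C3 at South (7>6); C4 at South (7>6).
C3 is weakly dominated by C2 (North: 2=2, South: 7>6, East: 6>4, West: 6>0).
C4: no other strategy beats it everywhere (C1 at North (6>4); C2 at North (6>2); C3 at North (6>2)).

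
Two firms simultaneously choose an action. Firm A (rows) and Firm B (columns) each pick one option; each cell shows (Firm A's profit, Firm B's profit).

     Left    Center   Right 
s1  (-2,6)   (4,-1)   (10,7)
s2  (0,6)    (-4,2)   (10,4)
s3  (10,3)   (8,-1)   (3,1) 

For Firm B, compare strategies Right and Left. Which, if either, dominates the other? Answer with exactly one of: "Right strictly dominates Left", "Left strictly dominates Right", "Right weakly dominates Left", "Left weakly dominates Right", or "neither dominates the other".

neither dominates the other

Right's payoffs vs Left's, by Firm A's action — s1: 7>6, s2: 4<6, s3: 1<3.
Right does better at s1 but worse at s2, s3; neither strategy dominates the other.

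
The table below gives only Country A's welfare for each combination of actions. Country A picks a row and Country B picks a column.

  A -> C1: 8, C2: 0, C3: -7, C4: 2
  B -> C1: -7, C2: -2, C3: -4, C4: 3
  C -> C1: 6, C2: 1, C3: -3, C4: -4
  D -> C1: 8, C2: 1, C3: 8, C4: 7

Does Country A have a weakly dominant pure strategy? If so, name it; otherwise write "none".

D vs A: C1: 8=8, C2: 1>0, C3: 8>-7, C4: 7>2.
D vs B: C1: 8>-7, C2: 1>-2, C3: 8>-4, C4: 7>3.
D vs C: C1: 8>6, C2: 1=1, C3: 8>-3, C4: 7>-4.
D is at least as good as every other strategy against every opponent action, so it is weakly dominant.

D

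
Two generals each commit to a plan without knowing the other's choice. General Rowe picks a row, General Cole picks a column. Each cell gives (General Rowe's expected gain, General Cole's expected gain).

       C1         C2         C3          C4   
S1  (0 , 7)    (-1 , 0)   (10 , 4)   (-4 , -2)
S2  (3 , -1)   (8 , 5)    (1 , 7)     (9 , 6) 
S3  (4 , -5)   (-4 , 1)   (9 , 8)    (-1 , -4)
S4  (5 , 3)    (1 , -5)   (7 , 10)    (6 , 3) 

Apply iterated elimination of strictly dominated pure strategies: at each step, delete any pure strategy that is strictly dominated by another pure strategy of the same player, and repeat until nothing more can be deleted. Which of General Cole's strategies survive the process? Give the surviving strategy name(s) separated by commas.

C1, C3

Column C2 is eliminated: C3 beats it against every remaining row (S1: 4>0, S2: 7>5, S3: 8>1, S4: 10>-5).
General Cole's strategy C4 is strictly dominated by C3 (S1: 4>-2, S2: 7>6, S3: 8>-4, S4: 10>3) and is removed.
General Rowe's strategy S2 is strictly dominated by S3 (C1: 4>3, C3: 9>1) and is removed.
Among the remaining strategies, none is strictly dominated by another pure strategy of the same player, so the elimination stops.
Surviving strategies — General Rowe: {S1, S3, S4}; General Cole: {C1, C3}.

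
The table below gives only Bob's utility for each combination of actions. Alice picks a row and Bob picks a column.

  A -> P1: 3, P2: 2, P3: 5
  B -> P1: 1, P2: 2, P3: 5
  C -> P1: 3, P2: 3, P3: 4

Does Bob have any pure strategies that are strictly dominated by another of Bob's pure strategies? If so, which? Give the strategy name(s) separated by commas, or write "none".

P1, P2

P3 strictly dominates P1 — A: 5>3, B: 5>1, C: 4>3.
P2: dominated, since P3 does at least as well everywhere (A: 5>2, B: 5>2, C: 4>3).
P3 is not dominated — it holds its own against P1 at A (5>3); P2 at A (5>2).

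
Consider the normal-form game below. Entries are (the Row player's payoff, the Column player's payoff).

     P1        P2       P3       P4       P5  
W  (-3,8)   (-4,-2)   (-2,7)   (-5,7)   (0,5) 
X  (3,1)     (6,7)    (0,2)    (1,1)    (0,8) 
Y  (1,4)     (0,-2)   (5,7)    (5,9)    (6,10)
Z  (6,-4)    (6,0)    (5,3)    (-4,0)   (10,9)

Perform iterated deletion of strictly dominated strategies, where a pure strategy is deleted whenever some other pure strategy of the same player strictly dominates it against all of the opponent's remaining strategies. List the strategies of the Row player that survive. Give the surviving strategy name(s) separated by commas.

Z

Row W is eliminated: Y beats it against every remaining column (P1: 1>-3, P2: 0>-4, P3: 5>-2, P4: 5>-5, P5: 6>0).
The Column player's strategy P1 is strictly dominated by P3 (X: 2>1, Y: 7>4, Z: 3>-4) and is removed.
The Column player's strategy P2 is strictly dominated by P5 (X: 8>7, Y: 10>-2, Z: 9>0) and is removed.
The Row player's strategy X is strictly dominated by Y (P3: 5>0, P4: 5>1, P5: 6>0) and is removed.
The Column player's strategy P3 is strictly dominated by P5 (Y: 10>7, Z: 9>3) and is removed.
Column P4 is eliminated: P5 beats it against every remaining row (Y: 10>9, Z: 9>0).
Row Y is eliminated: Z beats it against every remaining column (P5: 10>6).
Among the remaining strategies, none is strictly dominated by another pure strategy of the same player, so the elimination stops.
Surviving strategies — the Row player: {Z}; the Column player: {P5}.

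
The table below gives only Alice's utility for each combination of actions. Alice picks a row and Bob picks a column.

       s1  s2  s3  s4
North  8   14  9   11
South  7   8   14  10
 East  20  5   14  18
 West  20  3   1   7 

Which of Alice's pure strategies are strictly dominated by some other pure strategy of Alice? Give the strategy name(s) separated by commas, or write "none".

none

North is not dominated — it holds its own against South at s1 (8>7); East at s2 (14>5); West at s2 (14>3).
South is not dominated — it holds its own against North at s3 (14>9); East at s2 (8>5); West at s2 (8>3).
East is not dominated — it holds its own against North at s1 (20>8); South at s1 (20>7); West at s1 (20=20).
West: no other strategy beats it everywhere (North at s1 (20>8); South at s1 (20>7); East at s1 (20=20)).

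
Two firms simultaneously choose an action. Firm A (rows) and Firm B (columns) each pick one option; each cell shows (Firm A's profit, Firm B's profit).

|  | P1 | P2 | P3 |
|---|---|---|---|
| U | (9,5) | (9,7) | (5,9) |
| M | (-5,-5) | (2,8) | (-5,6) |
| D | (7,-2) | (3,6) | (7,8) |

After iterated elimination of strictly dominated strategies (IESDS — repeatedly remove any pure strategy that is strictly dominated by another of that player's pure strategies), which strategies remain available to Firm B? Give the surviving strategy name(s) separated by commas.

For Firm A, U strictly dominates M on the remaining columns (P1: 9>-5, P2: 9>2, P3: 5>-5); eliminate M.
Column P1 is eliminated: P2 beats it against every remaining row (U: 7>5, D: 6>-2).
Firm B's strategy P2 is strictly dominated by P3 (U: 9>7, D: 8>6) and is removed.
Firm A's strategy U is strictly dominated by D (P3: 7>5) and is removed.
Among the remaining strategies, none is strictly dominated by another pure strategy of the same player, so the elimination stops.
Surviving strategies — Firm A: {D}; Firm B: {P3}.

P3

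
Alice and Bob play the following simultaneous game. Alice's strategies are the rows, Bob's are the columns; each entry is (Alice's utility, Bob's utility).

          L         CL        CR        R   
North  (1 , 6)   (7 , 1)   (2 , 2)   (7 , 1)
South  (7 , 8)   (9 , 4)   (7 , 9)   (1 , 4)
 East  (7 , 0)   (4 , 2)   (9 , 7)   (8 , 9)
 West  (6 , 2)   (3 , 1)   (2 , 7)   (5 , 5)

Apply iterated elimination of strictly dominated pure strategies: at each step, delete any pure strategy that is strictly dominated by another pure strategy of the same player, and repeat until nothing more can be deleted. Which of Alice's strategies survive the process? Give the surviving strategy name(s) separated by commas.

East

Row West is eliminated: East beats it against every remaining column (L: 7>6, CL: 4>3, CR: 9>2, R: 8>5).
Bob's strategy CL is strictly dominated by CR (North: 2>1, South: 9>4, East: 7>2) and is removed.
Row North is eliminated: East beats it against every remaining column (L: 7>1, CR: 9>2, R: 8>7).
Bob's strategy L is strictly dominated by CR (South: 9>8, East: 7>0) and is removed.
For Alice, East strictly dominates South on the remaining columns (CR: 9>7, R: 8>1); eliminate South.
Bob's strategy CR is strictly dominated by R (East: 9>7) and is removed.
Among the remaining strategies, none is strictly dominated by another pure strategy of the same player, so the elimination stops.
Surviving strategies — Alice: {East}; Bob: {R}.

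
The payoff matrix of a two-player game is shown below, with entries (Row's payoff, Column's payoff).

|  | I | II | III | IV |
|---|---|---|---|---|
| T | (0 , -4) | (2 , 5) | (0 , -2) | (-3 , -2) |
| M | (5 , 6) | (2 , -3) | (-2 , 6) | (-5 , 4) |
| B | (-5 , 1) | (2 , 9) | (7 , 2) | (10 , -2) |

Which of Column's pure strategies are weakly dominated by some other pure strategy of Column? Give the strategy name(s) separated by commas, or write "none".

I is weakly dominated by III (T: -2>-4, M: 6=6, B: 2>1).
Nothing dominates II: I at T (5>-4); III at T (5>-2); IV at T (5>-2).
Nothing dominates III: I at T (-2>-4); II at M (6>-3); IV at M (6>4).
IV: dominated, since III does at least as well everywhere (T: -2=-2, M: 6>4, B: 2>-2).

I, IV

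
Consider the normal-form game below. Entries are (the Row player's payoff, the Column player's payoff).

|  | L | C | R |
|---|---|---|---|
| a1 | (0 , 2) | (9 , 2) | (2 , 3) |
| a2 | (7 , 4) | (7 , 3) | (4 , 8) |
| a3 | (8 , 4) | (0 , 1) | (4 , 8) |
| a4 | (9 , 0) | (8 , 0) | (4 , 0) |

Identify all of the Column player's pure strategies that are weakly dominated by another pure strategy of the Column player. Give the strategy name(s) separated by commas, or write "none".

L: dominated, since R does at least as well everywhere (a1: 3>2, a2: 8>4, a3: 8>4, a4: 0=0).
L weakly dominates C — a1: 2=2, a2: 4>3, a3: 4>1, a4: 0=0.
Nothing dominates R: L at a1 (3>2); C at a1 (3>2).

L, C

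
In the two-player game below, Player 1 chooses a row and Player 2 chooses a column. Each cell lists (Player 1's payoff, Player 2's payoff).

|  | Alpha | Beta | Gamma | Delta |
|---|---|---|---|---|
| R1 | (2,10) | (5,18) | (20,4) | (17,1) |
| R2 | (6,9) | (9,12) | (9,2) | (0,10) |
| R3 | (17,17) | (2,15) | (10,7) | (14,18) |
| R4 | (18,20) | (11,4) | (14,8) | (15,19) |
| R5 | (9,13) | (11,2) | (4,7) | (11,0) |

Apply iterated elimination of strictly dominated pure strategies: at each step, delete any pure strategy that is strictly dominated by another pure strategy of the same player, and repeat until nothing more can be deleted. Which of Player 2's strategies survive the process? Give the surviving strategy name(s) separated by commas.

Player 1's strategy R2 is strictly dominated by R4 (Alpha: 18>6, Beta: 11>9, Gamma: 14>9, Delta: 15>0) and is removed.
For Player 1, R4 strictly dominates R3 on the remaining columns (Alpha: 18>17, Beta: 11>2, Gamma: 14>10, Delta: 15>14); eliminate R3.
For Player 2, Alpha strictly dominates Gamma on the remaining rows (R1: 10>4, R4: 20>8, R5: 13>7); eliminate Gamma.
Column Delta is eliminated: Alpha beats it against every remaining row (R1: 10>1, R4: 20>19, R5: 13>0).
For Player 1, R4 strictly dominates R1 on the remaining columns (Alpha: 18>2, Beta: 11>5); eliminate R1.
Column Beta is eliminated: Alpha beats it against every remaining row (R4: 20>4, R5: 13>2).
Row R5 is eliminated: R4 beats it against every remaining column (Alpha: 18>9).
Among the remaining strategies, none is strictly dominated by another pure strategy of the same player, so the elimination stops.
Surviving strategies — Player 1: {R4}; Player 2: {Alpha}.

Alpha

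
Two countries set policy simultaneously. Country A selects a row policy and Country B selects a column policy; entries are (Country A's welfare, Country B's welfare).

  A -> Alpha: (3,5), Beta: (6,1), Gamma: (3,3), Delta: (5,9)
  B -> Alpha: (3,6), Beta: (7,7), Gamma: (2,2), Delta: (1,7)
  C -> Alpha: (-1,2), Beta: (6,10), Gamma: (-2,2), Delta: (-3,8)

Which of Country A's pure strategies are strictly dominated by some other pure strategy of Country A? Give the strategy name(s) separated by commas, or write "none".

C

A is not dominated — it holds its own against B at Alpha (3=3); C at Alpha (3>-1).
B: no other strategy beats it everywhere (A at Alpha (3=3); C at Alpha (3>-1)).
C is strictly dominated by B (Alpha: 3>-1, Beta: 7>6, Gamma: 2>-2, Delta: 1>-3).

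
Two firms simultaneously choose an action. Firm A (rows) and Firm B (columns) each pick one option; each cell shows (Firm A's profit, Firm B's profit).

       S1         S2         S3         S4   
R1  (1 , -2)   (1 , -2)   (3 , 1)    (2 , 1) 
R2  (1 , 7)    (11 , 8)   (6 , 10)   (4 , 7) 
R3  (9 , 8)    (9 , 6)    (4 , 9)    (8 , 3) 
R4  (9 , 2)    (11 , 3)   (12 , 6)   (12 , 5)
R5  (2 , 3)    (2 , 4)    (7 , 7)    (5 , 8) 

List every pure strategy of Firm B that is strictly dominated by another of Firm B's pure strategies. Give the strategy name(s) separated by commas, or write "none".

S1, S2

S3 strictly dominates S1 — R1: 1>-2, R2: 10>7, R3: 9>8, R4: 6>2, R5: 7>3.
S2 is strictly dominated by S3 (R1: 1>-2, R2: 10>8, R3: 9>6, R4: 6>3, R5: 7>4).
S3 is not dominated — it holds its own against S1 at R1 (1>-2); S2 at R1 (1>-2); S4 at R1 (1=1).
S4: no other strategy beats it everywhere (S1 at R1 (1>-2); S2 at R1 (1>-2); S3 at R1 (1=1)).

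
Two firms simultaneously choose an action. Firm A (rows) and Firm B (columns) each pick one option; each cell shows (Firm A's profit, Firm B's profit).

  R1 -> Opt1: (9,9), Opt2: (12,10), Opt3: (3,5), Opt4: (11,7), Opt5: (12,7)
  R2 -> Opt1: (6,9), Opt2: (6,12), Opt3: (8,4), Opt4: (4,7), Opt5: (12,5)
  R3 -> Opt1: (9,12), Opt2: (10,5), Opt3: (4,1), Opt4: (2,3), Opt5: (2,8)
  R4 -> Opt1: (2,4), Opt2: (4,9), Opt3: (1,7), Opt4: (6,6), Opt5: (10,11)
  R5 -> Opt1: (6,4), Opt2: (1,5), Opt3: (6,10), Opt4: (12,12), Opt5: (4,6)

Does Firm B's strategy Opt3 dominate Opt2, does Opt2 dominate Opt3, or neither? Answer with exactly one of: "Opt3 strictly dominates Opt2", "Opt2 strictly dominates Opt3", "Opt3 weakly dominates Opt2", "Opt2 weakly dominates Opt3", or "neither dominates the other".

neither dominates the other

Opt3's payoffs vs Opt2's, by Firm A's action — R1: 5<10, R2: 4<12, R3: 1<5, R4: 7<9, R5: 10>5.
Opt3 does better at R5 but worse at R1, R2, R3, R4; neither strategy dominates the other.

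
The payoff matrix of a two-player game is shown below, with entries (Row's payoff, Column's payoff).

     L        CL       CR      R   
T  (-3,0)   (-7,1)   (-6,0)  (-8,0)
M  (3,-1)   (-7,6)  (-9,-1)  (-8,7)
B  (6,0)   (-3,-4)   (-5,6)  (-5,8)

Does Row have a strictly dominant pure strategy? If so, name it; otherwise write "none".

B vs T: L: 6>-3, CL: -3>-7, CR: -5>-6, R: -5>-8.
B vs M: L: 6>3, CL: -3>-7, CR: -5>-9, R: -5>-8.
B strictly beats every other strategy against every opponent action, so it is strictly dominant.

B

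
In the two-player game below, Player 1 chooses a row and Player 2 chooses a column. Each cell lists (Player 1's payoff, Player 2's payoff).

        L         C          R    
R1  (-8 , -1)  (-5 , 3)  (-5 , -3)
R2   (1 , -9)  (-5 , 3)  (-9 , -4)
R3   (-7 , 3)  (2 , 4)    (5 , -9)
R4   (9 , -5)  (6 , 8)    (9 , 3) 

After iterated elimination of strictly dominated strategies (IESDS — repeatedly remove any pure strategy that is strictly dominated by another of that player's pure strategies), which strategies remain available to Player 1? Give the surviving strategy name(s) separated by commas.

R4

For Player 1, R3 strictly dominates R1 on the remaining columns (L: -7>-8, C: 2>-5, R: 5>-5); eliminate R1.
Player 1's strategy R2 is strictly dominated by R4 (L: 9>1, C: 6>-5, R: 9>-9) and is removed.
Player 1's strategy R3 is strictly dominated by R4 (L: 9>-7, C: 6>2, R: 9>5) and is removed.
For Player 2, C strictly dominates L on the remaining rows (R4: 8>-5); eliminate L.
Player 2's strategy R is strictly dominated by C (R4: 8>3) and is removed.
Among the remaining strategies, none is strictly dominated by another pure strategy of the same player, so the elimination stops.
Surviving strategies — Player 1: {R4}; Player 2: {C}.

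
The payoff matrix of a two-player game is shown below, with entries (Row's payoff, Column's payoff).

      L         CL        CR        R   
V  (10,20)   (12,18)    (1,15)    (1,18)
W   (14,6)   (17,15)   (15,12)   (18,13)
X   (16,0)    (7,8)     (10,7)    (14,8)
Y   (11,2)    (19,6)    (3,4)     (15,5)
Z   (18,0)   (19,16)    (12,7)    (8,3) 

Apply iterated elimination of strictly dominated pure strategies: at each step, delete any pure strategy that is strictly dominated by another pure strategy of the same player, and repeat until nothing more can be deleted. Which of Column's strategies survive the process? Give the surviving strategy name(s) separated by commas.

Row V is eliminated: W beats it against every remaining column (L: 14>10, CL: 17>12, CR: 15>1, R: 18>1).
Column's strategy L is strictly dominated by CL (W: 15>6, X: 8>0, Y: 6>2, Z: 16>0) and is removed.
For Row, W strictly dominates X on the remaining columns (CL: 17>7, CR: 15>10, R: 18>14); eliminate X.
Column CR is eliminated: CL beats it against every remaining row (W: 15>12, Y: 6>4, Z: 16>7).
Column's strategy R is strictly dominated by CL (W: 15>13, Y: 6>5, Z: 16>3) and is removed.
Row's strategy W is strictly dominated by Y (CL: 19>17) and is removed.
Among the remaining strategies, none is strictly dominated by another pure strategy of the same player, so the elimination stops.
Surviving strategies — Row: {Y, Z}; Column: {CL}.

CL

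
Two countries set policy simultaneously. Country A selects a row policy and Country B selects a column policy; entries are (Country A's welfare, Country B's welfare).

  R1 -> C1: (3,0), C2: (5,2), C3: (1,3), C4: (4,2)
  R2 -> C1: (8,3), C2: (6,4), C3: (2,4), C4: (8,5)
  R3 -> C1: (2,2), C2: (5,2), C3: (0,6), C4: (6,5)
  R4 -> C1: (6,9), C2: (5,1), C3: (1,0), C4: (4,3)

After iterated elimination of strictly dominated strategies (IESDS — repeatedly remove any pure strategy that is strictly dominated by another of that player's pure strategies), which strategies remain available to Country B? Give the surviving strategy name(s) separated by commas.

For Country A, R2 strictly dominates R1 on the remaining columns (C1: 8>3, C2: 6>5, C3: 2>1, C4: 8>4); eliminate R1.
Row R3 is eliminated: R2 beats it against every remaining column (C1: 8>2, C2: 6>5, C3: 2>0, C4: 8>6).
Row R4 is eliminated: R2 beats it against every remaining column (C1: 8>6, C2: 6>5, C3: 2>1, C4: 8>4).
For Country B, C2 strictly dominates C1 on the remaining rows (R2: 4>3); eliminate C1.
Country B's strategy C2 is strictly dominated by C4 (R2: 5>4) and is removed.
Column C3 is eliminated: C4 beats it against every remaining row (R2: 5>4).
Among the remaining strategies, none is strictly dominated by another pure strategy of the same player, so the elimination stops.
Surviving strategies — Country A: {R2}; Country B: {C4}.

C4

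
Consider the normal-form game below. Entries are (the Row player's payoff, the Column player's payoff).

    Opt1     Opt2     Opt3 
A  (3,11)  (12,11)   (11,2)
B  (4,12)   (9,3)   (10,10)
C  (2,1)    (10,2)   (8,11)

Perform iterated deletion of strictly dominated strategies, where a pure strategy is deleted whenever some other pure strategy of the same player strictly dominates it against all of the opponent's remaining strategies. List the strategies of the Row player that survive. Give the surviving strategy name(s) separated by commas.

Row C is eliminated: A beats it against every remaining column (Opt1: 3>2, Opt2: 12>10, Opt3: 11>8).
Column Opt3 is eliminated: Opt1 beats it against every remaining row (A: 11>2, B: 12>10).
Among the remaining strategies, none is strictly dominated by another pure strategy of the same player, so the elimination stops.
Surviving strategies — the Row player: {A, B}; the Column player: {Opt1, Opt2}.

A, B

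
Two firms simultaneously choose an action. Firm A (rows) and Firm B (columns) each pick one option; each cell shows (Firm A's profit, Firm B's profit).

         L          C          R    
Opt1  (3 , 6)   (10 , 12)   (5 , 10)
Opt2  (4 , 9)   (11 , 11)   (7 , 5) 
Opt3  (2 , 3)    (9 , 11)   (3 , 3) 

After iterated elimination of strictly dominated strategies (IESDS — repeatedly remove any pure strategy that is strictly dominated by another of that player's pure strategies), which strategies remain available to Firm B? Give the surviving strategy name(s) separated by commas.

C

Row Opt1 is eliminated: Opt2 beats it against every remaining column (L: 4>3, C: 11>10, R: 7>5).
Firm A's strategy Opt3 is strictly dominated by Opt2 (L: 4>2, C: 11>9, R: 7>3) and is removed.
Column L is eliminated: C beats it against every remaining row (Opt2: 11>9).
Firm B's strategy R is strictly dominated by C (Opt2: 11>5) and is removed.
Among the remaining strategies, none is strictly dominated by another pure strategy of the same player, so the elimination stops.
Surviving strategies — Firm A: {Opt2}; Firm B: {C}.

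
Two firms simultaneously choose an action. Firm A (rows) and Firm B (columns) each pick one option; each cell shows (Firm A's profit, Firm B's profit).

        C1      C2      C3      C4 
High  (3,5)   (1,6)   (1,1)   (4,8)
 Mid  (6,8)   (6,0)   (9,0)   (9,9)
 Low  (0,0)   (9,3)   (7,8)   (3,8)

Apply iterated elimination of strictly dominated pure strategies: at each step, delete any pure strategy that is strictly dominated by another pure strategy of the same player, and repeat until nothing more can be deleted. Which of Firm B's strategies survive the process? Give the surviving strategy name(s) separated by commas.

C4

Row High is eliminated: Mid beats it against every remaining column (C1: 6>3, C2: 6>1, C3: 9>1, C4: 9>4).
For Firm B, C4 strictly dominates C1 on the remaining rows (Mid: 9>8, Low: 8>0); eliminate C1.
Firm B's strategy C2 is strictly dominated by C4 (Mid: 9>0, Low: 8>3) and is removed.
Firm A's strategy Low is strictly dominated by Mid (C3: 9>7, C4: 9>3) and is removed.
Column C3 is eliminated: C4 beats it against every remaining row (Mid: 9>0).
Among the remaining strategies, none is strictly dominated by another pure strategy of the same player, so the elimination stops.
Surviving strategies — Firm A: {Mid}; Firm B: {C4}.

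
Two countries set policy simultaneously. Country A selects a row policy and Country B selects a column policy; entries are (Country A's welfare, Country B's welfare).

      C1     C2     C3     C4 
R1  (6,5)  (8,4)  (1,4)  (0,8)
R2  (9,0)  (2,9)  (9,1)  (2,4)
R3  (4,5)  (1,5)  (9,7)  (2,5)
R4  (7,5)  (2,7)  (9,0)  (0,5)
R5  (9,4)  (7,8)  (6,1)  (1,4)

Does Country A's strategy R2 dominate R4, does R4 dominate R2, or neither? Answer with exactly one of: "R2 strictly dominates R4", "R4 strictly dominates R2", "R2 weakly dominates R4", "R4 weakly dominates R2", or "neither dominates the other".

R2 weakly dominates R4

Compare R2 to R4 across each opponent action: C1: 9>7, C2: 2=2, C3: 9=9, C4: 2>0.
R2 is at least as good everywhere and strictly better somewhere (tied only at C2, C3), so R2 weakly but not strictly dominates R4.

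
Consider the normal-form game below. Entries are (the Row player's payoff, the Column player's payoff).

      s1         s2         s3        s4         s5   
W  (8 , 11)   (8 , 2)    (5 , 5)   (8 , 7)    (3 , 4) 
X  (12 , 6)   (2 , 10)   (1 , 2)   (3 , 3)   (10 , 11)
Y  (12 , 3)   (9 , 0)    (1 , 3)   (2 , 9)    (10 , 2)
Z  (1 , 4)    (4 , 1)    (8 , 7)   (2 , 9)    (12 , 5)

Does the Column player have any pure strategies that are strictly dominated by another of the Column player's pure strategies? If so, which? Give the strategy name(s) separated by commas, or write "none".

Nothing dominates s1: s2 at W (11>2); s3 at W (11>5); s4 at W (11>7); s5 at W (11>4).
s2 is strictly dominated by s5 (W: 4>2, X: 11>10, Y: 2>0, Z: 5>1).
s3 is strictly dominated by s4 (W: 7>5, X: 3>2, Y: 9>3, Z: 9>7).
s4: no other strategy beats it everywhere (s1 at Y (9>3); s2 at W (7>2); s3 at W (7>5); s5 at W (7>4)).
s5 is not dominated — it holds its own against s1 at X (11>6); s2 at W (4>2); s3 at X (11>2); s4 at X (11>3).

s2, s3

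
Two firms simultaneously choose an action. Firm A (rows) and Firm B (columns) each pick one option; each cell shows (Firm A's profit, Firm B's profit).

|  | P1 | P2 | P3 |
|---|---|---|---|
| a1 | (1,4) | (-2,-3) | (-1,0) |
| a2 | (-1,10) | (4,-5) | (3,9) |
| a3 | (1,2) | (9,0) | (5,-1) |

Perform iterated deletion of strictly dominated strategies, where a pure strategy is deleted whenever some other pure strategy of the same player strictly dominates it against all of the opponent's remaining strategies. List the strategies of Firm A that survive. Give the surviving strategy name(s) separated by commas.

Row a2 is eliminated: a3 beats it against every remaining column (P1: 1>-1, P2: 9>4, P3: 5>3).
Column P2 is eliminated: P1 beats it against every remaining row (a1: 4>-3, a3: 2>0).
For Firm B, P1 strictly dominates P3 on the remaining rows (a1: 4>0, a3: 2>-1); eliminate P3.
Among the remaining strategies, none is strictly dominated by another pure strategy of the same player, so the elimination stops.
Surviving strategies — Firm A: {a1, a3}; Firm B: {P1}.

a1, a3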